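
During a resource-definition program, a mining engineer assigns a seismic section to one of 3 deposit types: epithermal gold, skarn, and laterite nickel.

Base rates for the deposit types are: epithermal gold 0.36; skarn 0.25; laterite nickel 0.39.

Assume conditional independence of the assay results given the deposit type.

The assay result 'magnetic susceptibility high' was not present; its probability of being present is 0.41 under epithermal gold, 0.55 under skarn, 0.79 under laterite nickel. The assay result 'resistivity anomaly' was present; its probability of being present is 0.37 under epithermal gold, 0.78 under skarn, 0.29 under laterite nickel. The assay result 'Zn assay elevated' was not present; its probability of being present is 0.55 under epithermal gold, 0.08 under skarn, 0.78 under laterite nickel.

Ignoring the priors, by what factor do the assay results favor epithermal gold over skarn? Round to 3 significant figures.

0.304

Joint likelihood of the assay result pattern under each hypothesis (using 1 − P(present | H) for each absent assay result):
  epithermal gold: (1 − 0.41) × 0.37 × (1 − 0.55) = 0.098235
  skarn: (1 − 0.55) × 0.78 × (1 − 0.08) = 0.32292
Bayes factor = 0.098235 / 0.32292 ≈ 0.304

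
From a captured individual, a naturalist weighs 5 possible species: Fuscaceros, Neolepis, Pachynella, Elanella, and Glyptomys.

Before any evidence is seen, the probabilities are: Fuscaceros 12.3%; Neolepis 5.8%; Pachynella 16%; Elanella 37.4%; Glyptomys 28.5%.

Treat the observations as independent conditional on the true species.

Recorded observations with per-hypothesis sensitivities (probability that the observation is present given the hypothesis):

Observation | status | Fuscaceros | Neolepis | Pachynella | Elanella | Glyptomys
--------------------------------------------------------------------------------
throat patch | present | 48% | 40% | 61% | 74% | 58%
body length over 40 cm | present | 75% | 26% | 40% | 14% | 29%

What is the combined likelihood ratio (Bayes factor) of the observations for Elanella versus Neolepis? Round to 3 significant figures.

0.996

Joint likelihood of the evidence pattern under each hypothesis:
  Elanella: 0.74 × 0.14 = 0.1036
  Neolepis: 0.40 × 0.26 = 0.104
Bayes factor = 0.1036 / 0.104 ≈ 0.996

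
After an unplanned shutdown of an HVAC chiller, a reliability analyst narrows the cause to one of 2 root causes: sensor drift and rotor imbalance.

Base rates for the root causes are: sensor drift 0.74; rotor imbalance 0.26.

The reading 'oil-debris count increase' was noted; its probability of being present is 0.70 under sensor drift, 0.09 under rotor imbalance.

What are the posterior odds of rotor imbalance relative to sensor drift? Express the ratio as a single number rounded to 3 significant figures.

0.0452

Unnormalized posterior weight (prior times the reading likelihood) for each of the two hypotheses:
  rotor imbalance: 0.26 × 0.09 = 0.0234
  sensor drift: 0.74 × 0.70 = 0.518
Odds(rotor imbalance : sensor drift) = 0.0234 / 0.518 ≈ 0.0452.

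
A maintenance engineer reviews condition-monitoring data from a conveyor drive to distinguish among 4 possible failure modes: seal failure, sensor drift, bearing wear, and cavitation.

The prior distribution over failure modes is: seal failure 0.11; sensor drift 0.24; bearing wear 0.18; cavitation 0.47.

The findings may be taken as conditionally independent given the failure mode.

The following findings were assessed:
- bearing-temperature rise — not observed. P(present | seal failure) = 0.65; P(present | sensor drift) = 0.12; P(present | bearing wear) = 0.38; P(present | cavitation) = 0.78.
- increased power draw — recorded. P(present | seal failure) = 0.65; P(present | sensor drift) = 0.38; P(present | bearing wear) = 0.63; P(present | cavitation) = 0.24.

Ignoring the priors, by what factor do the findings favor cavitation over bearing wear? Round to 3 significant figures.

0.135

The Bayes factor is the ratio of the joint likelihoods of the evidence pattern under the two hypotheses (using 1 − P(present | H) for each absent finding).
  cavitation: (1 − 0.78) × 0.24 = 0.0528
  bearing wear: (1 − 0.38) × 0.63 = 0.3906
Bayes factor = 0.0528 / 0.3906 ≈ 0.135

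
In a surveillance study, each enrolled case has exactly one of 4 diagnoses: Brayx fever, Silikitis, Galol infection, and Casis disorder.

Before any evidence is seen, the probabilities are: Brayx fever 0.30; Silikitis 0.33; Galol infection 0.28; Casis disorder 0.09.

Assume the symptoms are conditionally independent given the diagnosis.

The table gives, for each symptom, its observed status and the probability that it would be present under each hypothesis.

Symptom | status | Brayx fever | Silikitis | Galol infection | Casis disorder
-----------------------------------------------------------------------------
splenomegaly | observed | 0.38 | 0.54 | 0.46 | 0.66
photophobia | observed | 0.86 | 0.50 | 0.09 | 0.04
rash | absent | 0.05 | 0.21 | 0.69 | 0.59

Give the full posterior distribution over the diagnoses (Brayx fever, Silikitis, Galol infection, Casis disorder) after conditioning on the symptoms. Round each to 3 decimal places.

For each hypothesis, the unnormalized posterior weight is prior × product of the symptom likelihoods (using 1 − P(present | H) for each absent symptom):
  Brayx fever: 0.30 × 0.38 × 0.86 × (1 − 0.05) = 0.093138
  Silikitis: 0.33 × 0.54 × 0.50 × (1 − 0.21) = 0.070389
  Galol infection: 0.28 × 0.46 × 0.09 × (1 − 0.69) = 0.0035935
  Casis disorder: 0.09 × 0.66 × 0.04 × (1 − 0.59) = 0.00097416
The unnormalized weights sum to 0.16809.
P(Brayx fever | evidence) = 0.093138 / 0.16809 ≈ 0.554
P(Silikitis | evidence) = 0.070389 / 0.16809 ≈ 0.419
P(Galol infection | evidence) = 0.0035935 / 0.16809 ≈ 0.021
P(Casis disorder | evidence) = 0.00097416 / 0.16809 ≈ 0.006

0.554, 0.419, 0.021, 0.006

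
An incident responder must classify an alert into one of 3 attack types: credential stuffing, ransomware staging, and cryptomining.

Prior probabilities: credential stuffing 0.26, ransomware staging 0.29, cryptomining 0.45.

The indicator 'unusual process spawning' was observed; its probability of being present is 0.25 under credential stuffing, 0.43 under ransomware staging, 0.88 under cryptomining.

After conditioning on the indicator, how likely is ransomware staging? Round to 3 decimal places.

0.213

By Bayes' rule, the unnormalized weight for each hypothesis is prior × likelihood:
  credential stuffing: 0.26 × 0.25 = 0.065
  ransomware staging: 0.29 × 0.43 = 0.1247
  cryptomining: 0.45 × 0.88 = 0.396
Marginal likelihood of the evidence = 0.5857.
P(ransomware staging | evidence) = 0.1247 / 0.5857 ≈ 0.213.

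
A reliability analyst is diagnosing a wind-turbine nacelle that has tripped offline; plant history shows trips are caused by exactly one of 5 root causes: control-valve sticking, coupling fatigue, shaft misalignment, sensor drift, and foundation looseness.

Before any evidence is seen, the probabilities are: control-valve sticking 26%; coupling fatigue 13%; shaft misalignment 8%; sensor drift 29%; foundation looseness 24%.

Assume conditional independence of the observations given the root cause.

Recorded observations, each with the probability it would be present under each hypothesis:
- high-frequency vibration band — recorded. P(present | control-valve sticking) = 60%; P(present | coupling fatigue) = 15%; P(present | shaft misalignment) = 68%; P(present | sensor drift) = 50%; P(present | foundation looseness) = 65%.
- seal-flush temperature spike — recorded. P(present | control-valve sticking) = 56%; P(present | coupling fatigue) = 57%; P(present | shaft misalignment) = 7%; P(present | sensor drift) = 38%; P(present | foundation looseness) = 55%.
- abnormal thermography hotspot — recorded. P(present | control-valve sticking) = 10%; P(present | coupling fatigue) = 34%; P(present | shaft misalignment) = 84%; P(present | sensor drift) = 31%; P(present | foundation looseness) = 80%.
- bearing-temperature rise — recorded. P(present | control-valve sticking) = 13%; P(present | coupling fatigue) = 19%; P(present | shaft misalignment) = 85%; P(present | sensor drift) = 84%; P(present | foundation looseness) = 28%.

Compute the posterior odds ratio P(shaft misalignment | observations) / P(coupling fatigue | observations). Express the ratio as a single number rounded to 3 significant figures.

3.79

The normalizing constant cancels in an odds ratio, so compute prior × likelihood for the two hypotheses only:
  shaft misalignment: 0.08 × 0.68 × 0.07 × 0.84 × 0.85 = 0.0027189
  coupling fatigue: 0.13 × 0.15 × 0.57 × 0.34 × 0.19 = 0.00071803
Posterior odds = 0.0027189 / 0.00071803 ≈ 3.79.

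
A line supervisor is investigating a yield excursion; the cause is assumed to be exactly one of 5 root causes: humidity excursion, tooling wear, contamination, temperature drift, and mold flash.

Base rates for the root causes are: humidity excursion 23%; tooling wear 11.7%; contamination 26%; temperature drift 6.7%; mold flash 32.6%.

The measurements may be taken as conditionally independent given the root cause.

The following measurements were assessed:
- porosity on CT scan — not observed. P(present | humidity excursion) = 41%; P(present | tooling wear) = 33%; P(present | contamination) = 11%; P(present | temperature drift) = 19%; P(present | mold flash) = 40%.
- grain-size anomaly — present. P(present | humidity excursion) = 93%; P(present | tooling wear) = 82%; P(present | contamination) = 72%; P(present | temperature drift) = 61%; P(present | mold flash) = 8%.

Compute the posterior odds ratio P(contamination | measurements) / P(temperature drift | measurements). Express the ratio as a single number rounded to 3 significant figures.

5.03

Posterior odds equal prior odds times the likelihood ratio; only the two competing hypotheses matter (using 1 − P(present | H) for each absent measurement).
  contamination: 0.260 × (1 − 0.11) × 0.72 = 0.16661
  temperature drift: 0.067 × (1 − 0.19) × 0.61 = 0.033105
Odds(contamination : temperature drift) = 0.16661 / 0.033105 ≈ 5.03.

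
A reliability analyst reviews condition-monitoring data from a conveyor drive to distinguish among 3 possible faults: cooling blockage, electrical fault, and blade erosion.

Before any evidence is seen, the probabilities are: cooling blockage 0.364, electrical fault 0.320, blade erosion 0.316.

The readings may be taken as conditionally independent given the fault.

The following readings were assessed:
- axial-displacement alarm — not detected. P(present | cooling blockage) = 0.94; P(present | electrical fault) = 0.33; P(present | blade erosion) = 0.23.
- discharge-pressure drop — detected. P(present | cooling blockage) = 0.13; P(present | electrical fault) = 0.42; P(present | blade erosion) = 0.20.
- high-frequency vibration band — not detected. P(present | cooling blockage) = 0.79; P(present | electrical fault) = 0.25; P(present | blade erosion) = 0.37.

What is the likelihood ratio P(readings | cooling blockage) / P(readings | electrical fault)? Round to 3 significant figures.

The Bayes factor is the ratio of the joint likelihoods of the reading pattern under the two hypotheses (using 1 − P(present | H) for each absent reading).
  cooling blockage: (1 − 0.94) × 0.13 × (1 − 0.79) = 0.001638
  electrical fault: (1 − 0.33) × 0.42 × (1 − 0.25) = 0.21105
Bayes factor = 0.001638 / 0.21105 ≈ 0.00776

0.00776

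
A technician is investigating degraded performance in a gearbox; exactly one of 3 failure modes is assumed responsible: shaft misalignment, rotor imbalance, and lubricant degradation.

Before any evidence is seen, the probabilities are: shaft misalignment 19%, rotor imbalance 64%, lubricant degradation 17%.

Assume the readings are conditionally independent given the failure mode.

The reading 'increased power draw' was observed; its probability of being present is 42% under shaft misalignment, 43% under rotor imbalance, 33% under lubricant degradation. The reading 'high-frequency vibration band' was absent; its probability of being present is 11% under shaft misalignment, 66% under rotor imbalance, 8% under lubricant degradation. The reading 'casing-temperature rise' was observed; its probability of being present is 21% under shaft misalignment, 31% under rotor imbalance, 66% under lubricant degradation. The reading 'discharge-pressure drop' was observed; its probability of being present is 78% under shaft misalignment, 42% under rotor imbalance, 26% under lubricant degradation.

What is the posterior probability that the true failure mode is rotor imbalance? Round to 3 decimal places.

0.373

By Bayes' rule with conditional independence, the unnormalized weight for each hypothesis is prior × ∏ likelihoods (using 1 − P(present | H) for each absent reading):
  shaft misalignment: 0.19 × 0.42 × (1 − 0.11) × 0.21 × 0.78 = 0.011633
  rotor imbalance: 0.64 × 0.43 × (1 − 0.66) × 0.31 × 0.42 = 0.012183
  lubricant degradation: 0.17 × 0.33 × (1 − 0.08) × 0.66 × 0.26 = 0.0088566
Normalizing constant Z = 0.011633 + 0.012183 + 0.0088566 = 0.032673.
P(rotor imbalance | evidence) = 0.012183 / 0.032673 ≈ 0.373.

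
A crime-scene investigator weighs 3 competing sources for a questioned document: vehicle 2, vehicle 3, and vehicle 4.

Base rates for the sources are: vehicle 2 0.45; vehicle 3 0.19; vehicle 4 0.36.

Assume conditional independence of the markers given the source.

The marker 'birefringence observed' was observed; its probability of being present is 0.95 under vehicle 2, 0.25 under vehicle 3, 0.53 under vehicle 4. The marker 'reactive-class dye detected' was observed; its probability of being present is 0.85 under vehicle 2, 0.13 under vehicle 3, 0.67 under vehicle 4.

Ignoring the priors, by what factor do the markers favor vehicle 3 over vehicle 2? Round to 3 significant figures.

0.0402

The Bayes factor is the ratio of the joint likelihoods of the marker pattern under the two hypotheses.
  vehicle 3: 0.25 × 0.13 = 0.0325
  vehicle 2: 0.95 × 0.85 = 0.8075
Bayes factor = 0.0325 / 0.8075 ≈ 0.0402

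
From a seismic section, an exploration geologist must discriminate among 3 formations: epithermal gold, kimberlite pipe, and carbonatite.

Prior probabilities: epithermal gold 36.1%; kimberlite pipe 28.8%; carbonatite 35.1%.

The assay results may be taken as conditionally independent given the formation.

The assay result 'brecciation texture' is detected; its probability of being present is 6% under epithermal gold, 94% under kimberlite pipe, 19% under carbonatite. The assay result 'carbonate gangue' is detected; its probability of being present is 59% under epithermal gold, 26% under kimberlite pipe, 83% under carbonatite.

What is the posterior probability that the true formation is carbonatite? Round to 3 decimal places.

0.400

By Bayes' rule with conditional independence, the unnormalized weight for each hypothesis is prior × ∏ likelihoods:
  epithermal gold: 0.361 × 0.06 × 0.59 = 0.012779
  kimberlite pipe: 0.288 × 0.94 × 0.26 = 0.070387
  carbonatite: 0.351 × 0.19 × 0.83 = 0.055353
The unnormalized weights sum to 0.13852.
P(carbonatite | evidence) = 0.055353 / 0.13852 ≈ 0.400.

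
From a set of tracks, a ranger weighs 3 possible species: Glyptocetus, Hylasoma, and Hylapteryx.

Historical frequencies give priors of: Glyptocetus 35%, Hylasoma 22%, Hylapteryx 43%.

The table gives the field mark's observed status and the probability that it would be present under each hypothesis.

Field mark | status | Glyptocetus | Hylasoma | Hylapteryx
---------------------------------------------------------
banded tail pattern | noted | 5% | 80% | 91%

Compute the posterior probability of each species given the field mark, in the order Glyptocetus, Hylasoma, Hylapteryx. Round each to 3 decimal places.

For each hypothesis, the unnormalized posterior weight is prior × likelihood:
  Glyptocetus: 0.35 × 0.05 = 0.0175
  Hylasoma: 0.22 × 0.80 = 0.176
  Hylapteryx: 0.43 × 0.91 = 0.3913
Marginal likelihood of the evidence = 0.5848.
P(Glyptocetus | evidence) = 0.0175 / 0.5848 ≈ 0.030
P(Hylasoma | evidence) = 0.176 / 0.5848 ≈ 0.301
P(Hylapteryx | evidence) = 0.3913 / 0.5848 ≈ 0.669

0.030, 0.301, 0.669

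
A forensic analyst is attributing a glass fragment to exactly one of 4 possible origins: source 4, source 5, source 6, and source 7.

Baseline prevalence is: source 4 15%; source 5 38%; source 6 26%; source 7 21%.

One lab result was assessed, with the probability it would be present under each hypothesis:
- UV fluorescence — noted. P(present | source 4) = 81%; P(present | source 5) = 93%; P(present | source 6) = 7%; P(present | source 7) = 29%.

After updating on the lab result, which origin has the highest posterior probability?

Multiply each prior by the likelihood of the lab result:
  source 4: 0.15 × 0.81 = 0.1215
  source 5: 0.38 × 0.93 = 0.3534
  source 6: 0.26 × 0.07 = 0.0182
  source 7: 0.21 × 0.29 = 0.0609
The unnormalized weights sum to 0.554.
P(source 4 | evidence) ≈ 0.1215 / 0.554 ≈ 0.219
P(source 5 | evidence) ≈ 0.3534 / 0.554 ≈ 0.638
P(source 6 | evidence) ≈ 0.0182 / 0.554 ≈ 0.033
P(source 7 | evidence) ≈ 0.0609 / 0.554 ≈ 0.110
The largest is 0.638, so source 5 is most probable.

source 5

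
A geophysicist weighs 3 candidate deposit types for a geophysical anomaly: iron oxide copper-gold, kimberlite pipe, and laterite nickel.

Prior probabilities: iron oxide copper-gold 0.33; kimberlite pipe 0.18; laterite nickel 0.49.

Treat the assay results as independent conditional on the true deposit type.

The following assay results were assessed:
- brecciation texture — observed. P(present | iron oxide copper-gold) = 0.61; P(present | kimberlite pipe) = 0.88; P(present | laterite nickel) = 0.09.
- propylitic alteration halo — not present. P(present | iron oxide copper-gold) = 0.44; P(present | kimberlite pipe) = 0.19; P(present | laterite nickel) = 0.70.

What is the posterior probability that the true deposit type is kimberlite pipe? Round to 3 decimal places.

Multiply each prior by the joint likelihood of the assay result pattern (using 1 − P(present | H) for each absent assay result):
  iron oxide copper-gold: 0.33 × 0.61 × (1 − 0.44) = 0.11273
  kimberlite pipe: 0.18 × 0.88 × (1 − 0.19) = 0.1283
  laterite nickel: 0.49 × 0.09 × (1 − 0.70) = 0.01323
Marginal likelihood of the evidence = 0.25426.
P(kimberlite pipe | evidence) = 0.1283 / 0.25426 ≈ 0.505.

0.505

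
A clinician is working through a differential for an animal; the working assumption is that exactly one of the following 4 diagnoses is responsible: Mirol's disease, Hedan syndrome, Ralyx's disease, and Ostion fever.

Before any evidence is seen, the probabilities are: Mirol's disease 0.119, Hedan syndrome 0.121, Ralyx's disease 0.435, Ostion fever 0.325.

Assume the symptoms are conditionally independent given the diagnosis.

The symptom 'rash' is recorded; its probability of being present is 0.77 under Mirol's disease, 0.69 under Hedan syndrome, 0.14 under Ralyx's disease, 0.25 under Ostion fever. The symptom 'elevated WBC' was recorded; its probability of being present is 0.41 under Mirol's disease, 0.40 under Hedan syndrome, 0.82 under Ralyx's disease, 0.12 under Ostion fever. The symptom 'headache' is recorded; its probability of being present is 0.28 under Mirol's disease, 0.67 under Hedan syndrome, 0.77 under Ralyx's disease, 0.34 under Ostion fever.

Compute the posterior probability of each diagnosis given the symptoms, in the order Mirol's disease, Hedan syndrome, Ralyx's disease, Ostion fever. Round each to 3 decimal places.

For each hypothesis, the unnormalized posterior weight is prior × product of the symptom likelihoods:
  Mirol's disease: 0.119 × 0.77 × 0.41 × 0.28 = 0.010519
  Hedan syndrome: 0.121 × 0.69 × 0.40 × 0.67 = 0.022375
  Ralyx's disease: 0.435 × 0.14 × 0.82 × 0.77 = 0.038452
  Ostion fever: 0.325 × 0.25 × 0.12 × 0.34 = 0.003315
The unnormalized weights sum to 0.074662.
P(Mirol's disease | evidence) = 0.010519 / 0.074662 ≈ 0.141
P(Hedan syndrome | evidence) = 0.022375 / 0.074662 ≈ 0.300
P(Ralyx's disease | evidence) = 0.038452 / 0.074662 ≈ 0.515
P(Ostion fever | evidence) = 0.003315 / 0.074662 ≈ 0.044

0.141, 0.300, 0.515, 0.044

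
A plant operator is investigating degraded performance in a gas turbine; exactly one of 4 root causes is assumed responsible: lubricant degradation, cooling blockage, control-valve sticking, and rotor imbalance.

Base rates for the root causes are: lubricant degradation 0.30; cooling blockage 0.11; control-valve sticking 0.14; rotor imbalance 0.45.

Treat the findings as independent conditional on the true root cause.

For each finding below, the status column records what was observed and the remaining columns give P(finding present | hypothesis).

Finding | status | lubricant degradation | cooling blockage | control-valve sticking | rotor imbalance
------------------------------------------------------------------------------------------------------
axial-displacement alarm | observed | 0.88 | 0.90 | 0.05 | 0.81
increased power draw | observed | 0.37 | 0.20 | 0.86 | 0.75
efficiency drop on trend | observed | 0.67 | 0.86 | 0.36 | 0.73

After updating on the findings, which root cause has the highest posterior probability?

For each hypothesis, the unnormalized posterior weight is prior × product of the finding likelihoods:
  lubricant degradation: 0.30 × 0.88 × 0.37 × 0.67 = 0.065446
  cooling blockage: 0.11 × 0.90 × 0.20 × 0.86 = 0.017028
  control-valve sticking: 0.14 × 0.05 × 0.86 × 0.36 = 0.0021672
  rotor imbalance: 0.45 × 0.81 × 0.75 × 0.73 = 0.19956
The unnormalized weights sum to 0.2842.
P(lubricant degradation | evidence) ≈ 0.065446 / 0.2842 ≈ 0.230
P(cooling blockage | evidence) ≈ 0.017028 / 0.2842 ≈ 0.060
P(control-valve sticking | evidence) ≈ 0.0021672 / 0.2842 ≈ 0.008
P(rotor imbalance | evidence) ≈ 0.19956 / 0.2842 ≈ 0.702
The largest is 0.702, so rotor imbalance is most probable.

rotor imbalance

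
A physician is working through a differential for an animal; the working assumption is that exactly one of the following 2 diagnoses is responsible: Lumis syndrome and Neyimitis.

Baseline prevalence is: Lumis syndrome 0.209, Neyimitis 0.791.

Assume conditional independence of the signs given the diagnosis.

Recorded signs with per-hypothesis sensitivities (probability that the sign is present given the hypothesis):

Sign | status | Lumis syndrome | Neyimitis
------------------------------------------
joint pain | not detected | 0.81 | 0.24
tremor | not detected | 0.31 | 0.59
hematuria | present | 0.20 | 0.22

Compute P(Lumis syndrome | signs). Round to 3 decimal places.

0.092

By Bayes' rule with conditional independence, the unnormalized weight for each hypothesis is prior × ∏ likelihoods (using 1 − P(present | H) for each absent sign):
  Lumis syndrome: 0.209 × (1 − 0.81) × (1 − 0.31) × 0.20 = 0.00548
  Neyimitis: 0.791 × (1 − 0.24) × (1 − 0.59) × 0.22 = 0.054225
Normalizing constant Z = 0.00548 + 0.054225 = 0.059705.
P(Lumis syndrome | evidence) = 0.00548 / 0.059705 ≈ 0.092.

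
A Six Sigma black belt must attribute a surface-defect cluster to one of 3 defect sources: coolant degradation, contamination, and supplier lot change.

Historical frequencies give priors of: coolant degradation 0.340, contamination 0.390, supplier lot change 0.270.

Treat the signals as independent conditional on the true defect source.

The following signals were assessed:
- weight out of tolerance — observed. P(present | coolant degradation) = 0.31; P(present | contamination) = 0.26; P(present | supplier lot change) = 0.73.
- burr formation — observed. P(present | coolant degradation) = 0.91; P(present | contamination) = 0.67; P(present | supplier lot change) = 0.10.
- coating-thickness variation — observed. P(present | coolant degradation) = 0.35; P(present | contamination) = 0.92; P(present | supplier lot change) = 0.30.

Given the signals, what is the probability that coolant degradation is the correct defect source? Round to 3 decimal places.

For each hypothesis, the unnormalized posterior weight is prior × product of the signal likelihoods:
  coolant degradation: 0.340 × 0.31 × 0.91 × 0.35 = 0.03357
  contamination: 0.390 × 0.26 × 0.67 × 0.92 = 0.062503
  supplier lot change: 0.270 × 0.73 × 0.10 × 0.30 = 0.005913
Normalizing constant Z = 0.03357 + 0.062503 + 0.005913 = 0.10199.
P(coolant degradation | evidence) = 0.03357 / 0.10199 ≈ 0.329.

0.329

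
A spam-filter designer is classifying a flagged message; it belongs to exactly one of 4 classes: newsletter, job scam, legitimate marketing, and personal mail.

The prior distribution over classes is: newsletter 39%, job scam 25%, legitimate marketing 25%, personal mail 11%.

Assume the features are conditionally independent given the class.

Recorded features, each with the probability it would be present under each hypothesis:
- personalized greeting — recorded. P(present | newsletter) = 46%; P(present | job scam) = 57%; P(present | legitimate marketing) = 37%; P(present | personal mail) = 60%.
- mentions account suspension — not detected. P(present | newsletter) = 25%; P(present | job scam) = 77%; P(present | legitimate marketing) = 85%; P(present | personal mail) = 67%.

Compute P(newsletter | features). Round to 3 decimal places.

0.663

Multiply each prior by the joint likelihood of the feature pattern (using 1 − P(present | H) for each absent feature):
  newsletter: 0.39 × 0.46 × (1 − 0.25) = 0.13455
  job scam: 0.25 × 0.57 × (1 − 0.77) = 0.032775
  legitimate marketing: 0.25 × 0.37 × (1 − 0.85) = 0.013875
  personal mail: 0.11 × 0.60 × (1 − 0.67) = 0.02178
Normalizing constant Z = 0.13455 + 0.032775 + 0.013875 + 0.02178 = 0.20298.
P(newsletter | evidence) = 0.13455 / 0.20298 ≈ 0.663.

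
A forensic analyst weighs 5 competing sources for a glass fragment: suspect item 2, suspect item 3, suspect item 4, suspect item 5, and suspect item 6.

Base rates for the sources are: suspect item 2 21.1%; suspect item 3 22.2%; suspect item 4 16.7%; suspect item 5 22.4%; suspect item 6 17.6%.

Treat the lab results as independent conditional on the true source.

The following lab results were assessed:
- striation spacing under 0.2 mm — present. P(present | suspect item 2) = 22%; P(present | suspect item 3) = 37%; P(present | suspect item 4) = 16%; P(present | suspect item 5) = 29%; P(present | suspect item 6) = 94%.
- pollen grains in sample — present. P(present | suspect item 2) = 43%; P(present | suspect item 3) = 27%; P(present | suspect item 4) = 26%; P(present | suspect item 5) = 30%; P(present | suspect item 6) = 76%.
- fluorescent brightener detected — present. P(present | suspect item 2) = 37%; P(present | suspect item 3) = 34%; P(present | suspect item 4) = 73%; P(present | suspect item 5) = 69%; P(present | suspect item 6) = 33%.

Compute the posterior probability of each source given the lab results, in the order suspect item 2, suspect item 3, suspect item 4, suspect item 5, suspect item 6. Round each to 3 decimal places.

0.099, 0.101, 0.068, 0.179, 0.554

By Bayes' rule with conditional independence, the unnormalized weight for each hypothesis is prior × ∏ likelihoods:
  suspect item 2: 0.211 × 0.22 × 0.43 × 0.37 = 0.0073854
  suspect item 3: 0.222 × 0.37 × 0.27 × 0.34 = 0.0075405
  suspect item 4: 0.167 × 0.16 × 0.26 × 0.73 = 0.0050715
  suspect item 5: 0.224 × 0.29 × 0.30 × 0.69 = 0.013447
  suspect item 6: 0.176 × 0.94 × 0.76 × 0.33 = 0.041492
The unnormalized weights sum to 0.074936.
P(suspect item 2 | evidence) = 0.0073854 / 0.074936 ≈ 0.099
P(suspect item 3 | evidence) = 0.0075405 / 0.074936 ≈ 0.101
P(suspect item 4 | evidence) = 0.0050715 / 0.074936 ≈ 0.068
P(suspect item 5 | evidence) = 0.013447 / 0.074936 ≈ 0.179
P(suspect item 6 | evidence) = 0.041492 / 0.074936 ≈ 0.554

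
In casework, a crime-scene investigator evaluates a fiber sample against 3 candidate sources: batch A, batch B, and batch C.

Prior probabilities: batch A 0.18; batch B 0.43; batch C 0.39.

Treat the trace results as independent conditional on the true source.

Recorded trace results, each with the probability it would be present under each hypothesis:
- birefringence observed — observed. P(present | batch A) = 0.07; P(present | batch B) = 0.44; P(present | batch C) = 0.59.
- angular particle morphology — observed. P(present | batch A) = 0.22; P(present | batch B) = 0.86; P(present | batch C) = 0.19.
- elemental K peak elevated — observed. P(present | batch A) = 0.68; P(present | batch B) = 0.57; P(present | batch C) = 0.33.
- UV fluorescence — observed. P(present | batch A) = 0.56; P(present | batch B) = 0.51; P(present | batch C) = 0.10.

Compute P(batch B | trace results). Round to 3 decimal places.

By Bayes' rule with conditional independence, the unnormalized weight for each hypothesis is prior × ∏ likelihoods:
  batch A: 0.18 × 0.07 × 0.22 × 0.68 × 0.56 = 0.0010556
  batch B: 0.43 × 0.44 × 0.86 × 0.57 × 0.51 = 0.0473
  batch C: 0.39 × 0.59 × 0.19 × 0.33 × 0.10 = 0.0014427
Normalizing constant Z = 0.0010556 + 0.0473 + 0.0014427 = 0.049799.
P(batch B | evidence) = 0.0473 / 0.049799 ≈ 0.950.

0.950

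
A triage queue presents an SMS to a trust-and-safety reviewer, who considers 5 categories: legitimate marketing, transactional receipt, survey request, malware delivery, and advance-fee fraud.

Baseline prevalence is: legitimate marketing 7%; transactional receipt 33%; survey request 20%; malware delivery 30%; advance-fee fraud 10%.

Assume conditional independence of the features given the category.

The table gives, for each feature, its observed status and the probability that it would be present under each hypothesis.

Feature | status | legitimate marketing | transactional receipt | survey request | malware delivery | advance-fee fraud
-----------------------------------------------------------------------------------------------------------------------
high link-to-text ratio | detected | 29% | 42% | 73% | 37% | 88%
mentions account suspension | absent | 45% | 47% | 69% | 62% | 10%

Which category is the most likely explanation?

By Bayes' rule with conditional independence, the unnormalized weight for each hypothesis is prior × ∏ likelihoods (using 1 − P(present | H) for each absent feature):
  legitimate marketing: 0.07 × 0.29 × (1 − 0.45) = 0.011165
  transactional receipt: 0.33 × 0.42 × (1 − 0.47) = 0.073458
  survey request: 0.20 × 0.73 × (1 − 0.69) = 0.04526
  malware delivery: 0.30 × 0.37 × (1 − 0.62) = 0.04218
  advance-fee fraud: 0.10 × 0.88 × (1 − 0.10) = 0.0792
Normalizing constant Z = 0.011165 + 0.073458 + 0.04526 + 0.04218 + 0.0792 = 0.25126.
P(legitimate marketing | evidence) ≈ 0.011165 / 0.25126 ≈ 0.044
P(transactional receipt | evidence) ≈ 0.073458 / 0.25126 ≈ 0.292
P(survey request | evidence) ≈ 0.04526 / 0.25126 ≈ 0.180
P(malware delivery | evidence) ≈ 0.04218 / 0.25126 ≈ 0.168
P(advance-fee fraud | evidence) ≈ 0.0792 / 0.25126 ≈ 0.315
The largest is 0.315, so advance-fee fraud is most probable.

advance-fee fraud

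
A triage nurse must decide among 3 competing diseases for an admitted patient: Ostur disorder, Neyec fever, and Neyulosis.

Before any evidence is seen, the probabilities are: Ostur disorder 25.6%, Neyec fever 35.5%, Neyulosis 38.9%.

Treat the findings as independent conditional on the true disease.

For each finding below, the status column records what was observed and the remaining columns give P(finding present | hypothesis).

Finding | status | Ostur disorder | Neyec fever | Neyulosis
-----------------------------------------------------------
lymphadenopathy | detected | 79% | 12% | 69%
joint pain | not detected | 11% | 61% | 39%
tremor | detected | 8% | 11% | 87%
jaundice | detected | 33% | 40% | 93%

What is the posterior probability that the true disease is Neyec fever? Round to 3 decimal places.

0.005

By Bayes' rule with conditional independence, the unnormalized weight for each hypothesis is prior × ∏ likelihoods (using 1 − P(present | H) for each absent finding):
  Ostur disorder: 0.256 × 0.79 × (1 − 0.11) × 0.08 × 0.33 = 0.0047518
  Neyec fever: 0.355 × 0.12 × (1 − 0.61) × 0.11 × 0.40 = 0.00073102
  Neyulosis: 0.389 × 0.69 × (1 − 0.39) × 0.87 × 0.93 = 0.13247
Normalizing constant Z = 0.0047518 + 0.00073102 + 0.13247 = 0.13796.
P(Neyec fever | evidence) = 0.00073102 / 0.13796 ≈ 0.005.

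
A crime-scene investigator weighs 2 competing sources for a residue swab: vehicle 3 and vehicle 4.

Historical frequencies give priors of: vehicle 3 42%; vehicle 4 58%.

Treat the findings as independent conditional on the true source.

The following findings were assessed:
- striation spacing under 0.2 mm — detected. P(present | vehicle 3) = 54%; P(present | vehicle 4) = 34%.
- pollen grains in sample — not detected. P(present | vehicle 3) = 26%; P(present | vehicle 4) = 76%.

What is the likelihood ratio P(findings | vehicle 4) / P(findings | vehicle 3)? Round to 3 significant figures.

The Bayes factor is the ratio of the joint likelihoods of the evidence pattern under the two hypotheses (using 1 − P(present | H) for each absent finding).
  vehicle 4: 0.34 × (1 − 0.76) = 0.0816
  vehicle 3: 0.54 × (1 − 0.26) = 0.3996
Bayes factor = 0.0816 / 0.3996 ≈ 0.204

0.204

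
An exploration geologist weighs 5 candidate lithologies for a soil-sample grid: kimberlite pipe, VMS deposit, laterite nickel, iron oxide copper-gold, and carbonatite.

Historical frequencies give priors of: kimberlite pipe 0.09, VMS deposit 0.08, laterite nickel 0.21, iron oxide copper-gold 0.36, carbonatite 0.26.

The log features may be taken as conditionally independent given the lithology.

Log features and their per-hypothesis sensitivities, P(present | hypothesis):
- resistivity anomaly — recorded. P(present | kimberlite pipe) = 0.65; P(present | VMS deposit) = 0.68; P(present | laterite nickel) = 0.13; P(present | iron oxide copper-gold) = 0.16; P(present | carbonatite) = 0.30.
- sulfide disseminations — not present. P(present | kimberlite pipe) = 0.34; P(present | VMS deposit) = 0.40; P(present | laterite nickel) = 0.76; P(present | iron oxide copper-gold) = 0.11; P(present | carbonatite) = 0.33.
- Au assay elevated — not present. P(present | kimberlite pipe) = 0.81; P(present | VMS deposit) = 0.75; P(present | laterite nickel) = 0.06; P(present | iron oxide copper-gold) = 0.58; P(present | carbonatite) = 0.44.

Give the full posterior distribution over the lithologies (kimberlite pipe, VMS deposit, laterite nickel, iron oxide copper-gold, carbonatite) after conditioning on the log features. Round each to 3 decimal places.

Multiply each prior by the joint likelihood of the log feature pattern (using 1 − P(present | H) for each absent log feature):
  kimberlite pipe: 0.09 × 0.65 × (1 − 0.34) × (1 − 0.81) = 0.0073359
  VMS deposit: 0.08 × 0.68 × (1 − 0.40) × (1 − 0.75) = 0.00816
  laterite nickel: 0.21 × 0.13 × (1 − 0.76) × (1 − 0.06) = 0.0061589
  iron oxide copper-gold: 0.36 × 0.16 × (1 − 0.11) × (1 − 0.58) = 0.021531
  carbonatite: 0.26 × 0.30 × (1 − 0.33) × (1 − 0.44) = 0.029266
Normalizing constant Z = 0.0073359 + 0.00816 + 0.0061589 + 0.021531 + 0.029266 = 0.072451.
P(kimberlite pipe | evidence) = 0.0073359 / 0.072451 ≈ 0.101
P(VMS deposit | evidence) = 0.00816 / 0.072451 ≈ 0.113
P(laterite nickel | evidence) = 0.0061589 / 0.072451 ≈ 0.085
P(iron oxide copper-gold | evidence) = 0.021531 / 0.072451 ≈ 0.297
P(carbonatite | evidence) = 0.029266 / 0.072451 ≈ 0.404

0.101, 0.113, 0.085, 0.297, 0.404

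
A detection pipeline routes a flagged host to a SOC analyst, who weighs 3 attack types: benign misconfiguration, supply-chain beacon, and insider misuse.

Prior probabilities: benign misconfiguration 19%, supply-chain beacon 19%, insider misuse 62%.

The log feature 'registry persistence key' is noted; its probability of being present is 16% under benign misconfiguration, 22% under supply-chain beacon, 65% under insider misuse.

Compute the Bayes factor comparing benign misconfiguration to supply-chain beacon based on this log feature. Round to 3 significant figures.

The Bayes factor is the ratio of the two likelihoods.
  benign misconfiguration: 0.16
  supply-chain beacon: 0.22
Bayes factor = 0.16 / 0.22 ≈ 0.727

0.727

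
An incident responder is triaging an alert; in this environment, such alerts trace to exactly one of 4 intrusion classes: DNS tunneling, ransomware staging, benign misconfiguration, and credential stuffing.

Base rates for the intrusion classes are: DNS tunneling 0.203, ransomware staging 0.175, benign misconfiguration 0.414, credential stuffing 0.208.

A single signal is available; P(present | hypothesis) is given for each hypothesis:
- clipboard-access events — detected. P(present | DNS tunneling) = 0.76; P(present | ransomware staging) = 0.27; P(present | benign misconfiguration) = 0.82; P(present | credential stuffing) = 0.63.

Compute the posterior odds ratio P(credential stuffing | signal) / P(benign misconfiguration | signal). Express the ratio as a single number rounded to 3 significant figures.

The normalizing constant cancels in an odds ratio, so compute prior × likelihood for the two hypotheses only:
  credential stuffing: 0.208 × 0.63 = 0.13104
  benign misconfiguration: 0.414 × 0.82 = 0.33948
Posterior odds = 0.13104 / 0.33948 ≈ 0.386.

0.386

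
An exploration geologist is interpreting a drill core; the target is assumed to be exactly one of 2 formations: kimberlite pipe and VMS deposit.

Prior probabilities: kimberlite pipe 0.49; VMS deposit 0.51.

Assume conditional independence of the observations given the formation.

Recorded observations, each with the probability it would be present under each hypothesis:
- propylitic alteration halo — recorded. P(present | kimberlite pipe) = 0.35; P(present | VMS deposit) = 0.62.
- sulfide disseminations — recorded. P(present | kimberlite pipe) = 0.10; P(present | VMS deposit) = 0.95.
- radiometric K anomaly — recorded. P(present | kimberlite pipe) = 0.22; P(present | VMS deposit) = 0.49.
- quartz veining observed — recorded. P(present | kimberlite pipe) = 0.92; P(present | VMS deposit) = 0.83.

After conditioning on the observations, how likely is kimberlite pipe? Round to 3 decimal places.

0.028

Multiply each prior by the joint likelihood of the evidence pattern:
  kimberlite pipe: 0.49 × 0.35 × 0.10 × 0.22 × 0.92 = 0.0034712
  VMS deposit: 0.51 × 0.62 × 0.95 × 0.49 × 0.83 = 0.12217
Normalizing constant Z = 0.0034712 + 0.12217 = 0.12564.
P(kimberlite pipe | evidence) = 0.0034712 / 0.12564 ≈ 0.028.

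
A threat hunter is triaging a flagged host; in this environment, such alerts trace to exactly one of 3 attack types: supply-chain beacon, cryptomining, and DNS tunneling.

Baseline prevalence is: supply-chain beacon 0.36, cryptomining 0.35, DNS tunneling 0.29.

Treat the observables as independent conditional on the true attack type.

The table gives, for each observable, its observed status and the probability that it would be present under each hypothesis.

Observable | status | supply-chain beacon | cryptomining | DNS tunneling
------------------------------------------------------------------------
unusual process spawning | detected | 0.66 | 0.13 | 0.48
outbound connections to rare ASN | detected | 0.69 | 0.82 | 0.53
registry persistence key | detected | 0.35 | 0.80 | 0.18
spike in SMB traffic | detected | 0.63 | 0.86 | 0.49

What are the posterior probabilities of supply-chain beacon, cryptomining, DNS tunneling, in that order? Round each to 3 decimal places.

Multiply each prior by the joint likelihood of the observable pattern:
  supply-chain beacon: 0.36 × 0.66 × 0.69 × 0.35 × 0.63 = 0.03615
  cryptomining: 0.35 × 0.13 × 0.82 × 0.80 × 0.86 = 0.025669
  DNS tunneling: 0.29 × 0.48 × 0.53 × 0.18 × 0.49 = 0.006507
Normalizing constant Z = 0.03615 + 0.025669 + 0.006507 = 0.068326.
P(supply-chain beacon | evidence) = 0.03615 / 0.068326 ≈ 0.529
P(cryptomining | evidence) = 0.025669 / 0.068326 ≈ 0.376
P(DNS tunneling | evidence) = 0.006507 / 0.068326 ≈ 0.095

0.529, 0.376, 0.095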